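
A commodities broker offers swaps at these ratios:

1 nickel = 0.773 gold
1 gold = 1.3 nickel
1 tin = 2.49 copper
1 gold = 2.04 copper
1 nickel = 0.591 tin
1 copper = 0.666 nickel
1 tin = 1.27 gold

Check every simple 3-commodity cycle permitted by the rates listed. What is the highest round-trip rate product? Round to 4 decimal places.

1.0502

copper→nickel→gold→copper: 0.666 × 0.773 × 2.04 = 1.05023
tin→copper→nickel→tin: 2.49 × 0.666 × 0.591 = 0.98008
tin→gold→nickel→tin: 1.27 × 1.3 × 0.591 = 0.97574
Maximum is copper→nickel→gold→copper at 1.0502; arbitrage exists.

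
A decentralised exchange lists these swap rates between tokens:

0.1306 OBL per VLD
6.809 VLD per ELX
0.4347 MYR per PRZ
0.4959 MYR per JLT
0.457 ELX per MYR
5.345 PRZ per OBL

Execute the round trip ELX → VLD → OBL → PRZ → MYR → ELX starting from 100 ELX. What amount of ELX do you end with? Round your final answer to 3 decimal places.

94.423

100 ELX × 6.809 = 680.9 VLD
680.9 VLD × 0.1306 = 88.92554 OBL
88.92554 OBL × 5.345 = 475.3070113 PRZ
475.3070113 PRZ × 0.4347 = 206.61595781211 MYR
206.61595781211 MYR × 0.457 = 94.42349272013427 ELX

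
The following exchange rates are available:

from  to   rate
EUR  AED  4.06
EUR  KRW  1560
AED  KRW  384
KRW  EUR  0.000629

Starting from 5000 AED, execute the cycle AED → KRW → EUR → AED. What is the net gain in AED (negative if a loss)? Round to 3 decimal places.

5000 AED × 384 = 1920000 KRW
1920000 KRW × 0.000629 = 1207.68 EUR
1207.68 EUR × 4.06 = 4903.1808 AED
Net change: 4903.1808 − 5000 = -96.8192 AED

-96.819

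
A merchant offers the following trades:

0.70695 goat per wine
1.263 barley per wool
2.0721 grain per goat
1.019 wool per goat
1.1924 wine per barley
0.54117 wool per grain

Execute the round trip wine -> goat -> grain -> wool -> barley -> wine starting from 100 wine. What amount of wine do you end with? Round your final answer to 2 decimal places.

100 wine × 0.70695 = 70.695 goat
70.695 goat × 2.0721 = 146.4871095 grain
146.4871095 grain × 0.54117 = 79.274429048115 wool
79.274429048115 wool × 1.263 = 100.123603887769245 barley
100.123603887769245 barley × 1.1924 = 119.387385275776047738 wine

119.39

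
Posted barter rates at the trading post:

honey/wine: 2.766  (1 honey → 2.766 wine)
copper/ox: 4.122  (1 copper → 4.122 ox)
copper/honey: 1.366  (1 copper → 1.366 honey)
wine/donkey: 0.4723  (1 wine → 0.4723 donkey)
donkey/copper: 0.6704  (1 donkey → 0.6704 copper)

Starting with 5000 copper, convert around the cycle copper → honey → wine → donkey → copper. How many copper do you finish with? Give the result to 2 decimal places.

5000 copper × 1.366 = 6830 honey
6830 honey × 2.766 = 18891.78 wine
18891.78 wine × 0.4723 = 8922.587694 donkey
8922.587694 donkey × 0.6704 = 5981.7027900576 copper

5981.70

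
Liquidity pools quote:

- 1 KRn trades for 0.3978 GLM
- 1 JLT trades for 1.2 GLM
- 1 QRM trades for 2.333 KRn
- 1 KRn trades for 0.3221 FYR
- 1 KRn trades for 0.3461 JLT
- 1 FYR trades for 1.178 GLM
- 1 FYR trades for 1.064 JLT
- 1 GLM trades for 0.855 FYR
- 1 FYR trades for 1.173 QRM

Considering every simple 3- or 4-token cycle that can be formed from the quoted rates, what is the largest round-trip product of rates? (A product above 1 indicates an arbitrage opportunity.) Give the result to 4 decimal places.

1.0917

FYR→JLT→GLM→FYR: 1.064 × 1.2 × 0.855 = 1.09166
FYR→QRM→KRn→GLM→FYR: 1.173 × 2.333 × 0.3978 × 0.855 = 0.93077
FYR→QRM→KRn→FYR: 1.173 × 2.333 × 0.3221 = 0.88146
Maximum is FYR→JLT→GLM→FYR at 1.0917; arbitrage exists.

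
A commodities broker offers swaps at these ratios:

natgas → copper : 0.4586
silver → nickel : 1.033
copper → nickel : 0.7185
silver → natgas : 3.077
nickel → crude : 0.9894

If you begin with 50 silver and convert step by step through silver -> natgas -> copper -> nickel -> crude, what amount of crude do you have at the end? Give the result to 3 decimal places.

50.157

50 silver × 3.077 = 153.85 natgas
153.85 natgas × 0.4586 = 70.55561 copper
70.55561 copper × 0.7185 = 50.694205785 nickel
50.694205785 nickel × 0.9894 = 50.156847203679 crude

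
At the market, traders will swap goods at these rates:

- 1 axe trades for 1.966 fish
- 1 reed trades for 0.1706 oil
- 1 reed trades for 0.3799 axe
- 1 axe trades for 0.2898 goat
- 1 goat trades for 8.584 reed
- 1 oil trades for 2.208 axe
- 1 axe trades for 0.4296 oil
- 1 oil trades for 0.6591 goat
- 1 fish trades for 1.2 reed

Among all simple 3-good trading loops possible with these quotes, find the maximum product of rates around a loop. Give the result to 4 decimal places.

0.9652

oil→goat→reed→oil: 0.6591 × 8.584 × 0.1706 = 0.96521
axe→goat→reed→axe: 0.2898 × 8.584 × 0.3799 = 0.94506
axe→fish→reed→axe: 1.966 × 1.2 × 0.3799 = 0.89626
Maximum is oil→goat→reed→oil at 0.9652; no arbitrage — every cycle loses value.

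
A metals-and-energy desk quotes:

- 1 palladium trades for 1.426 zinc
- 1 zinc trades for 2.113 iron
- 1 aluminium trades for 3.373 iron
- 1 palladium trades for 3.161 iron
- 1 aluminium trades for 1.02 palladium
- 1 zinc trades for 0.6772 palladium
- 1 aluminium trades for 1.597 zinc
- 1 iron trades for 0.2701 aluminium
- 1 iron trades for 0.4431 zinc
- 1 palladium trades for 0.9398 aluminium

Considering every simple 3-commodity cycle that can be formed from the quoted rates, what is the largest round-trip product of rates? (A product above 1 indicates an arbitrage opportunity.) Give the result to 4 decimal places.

1.0164

zinc→palladium→aluminium→zinc: 0.6772 × 0.9398 × 1.597 = 1.01638
zinc→palladium→iron→zinc: 0.6772 × 3.161 × 0.4431 = 0.94851
zinc→iron→aluminium→zinc: 2.113 × 0.2701 × 1.597 = 0.91144
palladium→iron→aluminium→palladium: 3.161 × 0.2701 × 1.02 = 0.87086
Maximum is zinc→palladium→aluminium→zinc at 1.0164; arbitrage exists.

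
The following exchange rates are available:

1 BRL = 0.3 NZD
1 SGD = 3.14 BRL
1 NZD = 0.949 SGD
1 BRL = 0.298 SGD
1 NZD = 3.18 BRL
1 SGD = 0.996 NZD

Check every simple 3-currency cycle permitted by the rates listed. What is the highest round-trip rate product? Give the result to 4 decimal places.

BRL→SGD→NZD→BRL: 0.298 × 0.996 × 3.18 = 0.94385
BRL→NZD→SGD→BRL: 0.3 × 0.949 × 3.14 = 0.89396
Maximum is BRL→SGD→NZD→BRL at 0.9438; no arbitrage — every cycle loses value.

0.9438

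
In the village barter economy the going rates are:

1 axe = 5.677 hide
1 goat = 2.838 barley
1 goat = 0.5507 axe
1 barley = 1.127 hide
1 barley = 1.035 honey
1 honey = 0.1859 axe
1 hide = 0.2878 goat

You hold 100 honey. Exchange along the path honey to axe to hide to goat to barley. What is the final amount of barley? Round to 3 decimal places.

100 honey × 0.1859 = 18.59 axe
18.59 axe × 5.677 = 105.53543 hide
105.53543 hide × 0.2878 = 30.373096754 goat
30.373096754 goat × 2.838 = 86.198848587852 barley

86.199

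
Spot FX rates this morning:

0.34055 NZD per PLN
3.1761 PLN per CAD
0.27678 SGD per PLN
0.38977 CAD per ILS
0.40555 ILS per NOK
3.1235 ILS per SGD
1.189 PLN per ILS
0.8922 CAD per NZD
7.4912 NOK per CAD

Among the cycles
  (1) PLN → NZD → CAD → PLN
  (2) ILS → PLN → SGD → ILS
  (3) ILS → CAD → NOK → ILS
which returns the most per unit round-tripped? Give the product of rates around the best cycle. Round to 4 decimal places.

(1) 0.34055 × 0.8922 × 3.1761 = 0.96502
(2) 1.189 × 0.27678 × 3.1235 = 1.02792
(3) 0.38977 × 7.4912 × 0.40555 = 1.18414
Highest is cycle (3) at 1.1841 (>1, arbitrage).

1.1841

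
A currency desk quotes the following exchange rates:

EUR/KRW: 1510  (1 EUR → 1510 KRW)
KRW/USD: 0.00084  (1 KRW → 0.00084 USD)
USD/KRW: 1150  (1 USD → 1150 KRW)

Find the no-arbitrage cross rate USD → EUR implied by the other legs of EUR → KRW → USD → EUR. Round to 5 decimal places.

Known legs of the cycle: 1510 × 0.00084 = 1.2684
For no arbitrage the full-cycle product must be 1, so the missing rate is 1 / 1.2684 ≈ 0.7883948.

0.78839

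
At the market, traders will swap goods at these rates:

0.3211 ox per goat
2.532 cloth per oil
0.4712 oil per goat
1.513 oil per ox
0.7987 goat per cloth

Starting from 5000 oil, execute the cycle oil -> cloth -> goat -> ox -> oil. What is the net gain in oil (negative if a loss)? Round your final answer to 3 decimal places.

-87.567

5000 oil × 2.532 = 12660 cloth
12660 cloth × 0.7987 = 10111.542 goat
10111.542 goat × 0.3211 = 3246.8161362 ox
3246.8161362 ox × 1.513 = 4912.4328140706 oil
Net change: 4912.4328140706 − 5000 = -87.5671859294 oil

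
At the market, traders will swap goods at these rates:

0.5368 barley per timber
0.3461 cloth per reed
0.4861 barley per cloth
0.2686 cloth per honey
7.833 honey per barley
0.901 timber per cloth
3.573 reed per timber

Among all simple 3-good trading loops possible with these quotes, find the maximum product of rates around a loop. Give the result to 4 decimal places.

1.1142

timber→reed→cloth→timber: 3.573 × 0.3461 × 0.901 = 1.11419
barley→honey→cloth→barley: 7.833 × 0.2686 × 0.4861 = 1.02273
Maximum is timber→reed→cloth→timber at 1.1142; arbitrage exists.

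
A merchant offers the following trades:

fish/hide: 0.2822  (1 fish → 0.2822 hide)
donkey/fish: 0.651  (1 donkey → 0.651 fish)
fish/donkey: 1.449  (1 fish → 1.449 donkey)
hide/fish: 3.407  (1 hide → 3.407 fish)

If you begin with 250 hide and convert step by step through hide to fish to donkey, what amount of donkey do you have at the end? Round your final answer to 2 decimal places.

250 hide × 3.407 = 851.75 fish
851.75 fish × 1.449 = 1234.18575 donkey

1234.19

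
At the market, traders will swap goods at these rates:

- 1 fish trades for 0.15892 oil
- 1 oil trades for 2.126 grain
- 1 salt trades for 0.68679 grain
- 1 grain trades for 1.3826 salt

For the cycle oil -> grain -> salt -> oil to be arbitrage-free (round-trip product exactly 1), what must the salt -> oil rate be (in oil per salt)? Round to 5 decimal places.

Known legs of the cycle: 2.126 × 1.3826 = 2.9394076
For no arbitrage the full-cycle product must be 1, so the missing rate is 1 / 2.9394076 ≈ 0.3402046.

0.34020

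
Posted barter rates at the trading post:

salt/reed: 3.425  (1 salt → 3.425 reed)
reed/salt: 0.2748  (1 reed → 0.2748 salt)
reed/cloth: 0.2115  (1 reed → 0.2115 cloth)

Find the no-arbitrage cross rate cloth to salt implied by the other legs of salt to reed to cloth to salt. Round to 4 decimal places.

1.3805

Known legs of the cycle: 3.425 × 0.2115 = 0.7243875
For no arbitrage the full-cycle product must be 1, so the missing rate is 1 / 0.7243875 ≈ 1.380477.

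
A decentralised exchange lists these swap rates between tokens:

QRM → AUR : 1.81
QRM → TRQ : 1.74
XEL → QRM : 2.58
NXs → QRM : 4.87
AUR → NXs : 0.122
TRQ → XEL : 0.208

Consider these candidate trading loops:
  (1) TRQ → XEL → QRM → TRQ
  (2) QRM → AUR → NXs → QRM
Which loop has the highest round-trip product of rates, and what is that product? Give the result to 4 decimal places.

1.0754

(1) 0.208 × 2.58 × 1.74 = 0.93375
(2) 1.81 × 0.122 × 4.87 = 1.07539
Highest is cycle (2) at 1.0754 (>1, arbitrage).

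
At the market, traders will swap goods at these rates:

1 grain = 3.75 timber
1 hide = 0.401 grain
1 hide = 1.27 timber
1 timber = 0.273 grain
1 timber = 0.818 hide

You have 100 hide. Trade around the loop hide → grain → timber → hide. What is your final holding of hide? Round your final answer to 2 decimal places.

100 hide × 0.401 = 40.1 grain
40.1 grain × 3.75 = 150.375 timber
150.375 timber × 0.818 = 123.00675 hide

123.01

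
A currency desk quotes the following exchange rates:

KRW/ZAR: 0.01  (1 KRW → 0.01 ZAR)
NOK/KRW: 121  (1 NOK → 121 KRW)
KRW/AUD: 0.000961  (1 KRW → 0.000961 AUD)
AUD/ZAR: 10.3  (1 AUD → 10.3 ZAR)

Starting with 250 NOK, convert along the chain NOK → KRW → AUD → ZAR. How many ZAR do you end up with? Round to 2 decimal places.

299.42

250 NOK × 121 = 30250 KRW
30250 KRW × 0.000961 = 29.07025 AUD
29.07025 AUD × 10.3 = 299.423575 ZAR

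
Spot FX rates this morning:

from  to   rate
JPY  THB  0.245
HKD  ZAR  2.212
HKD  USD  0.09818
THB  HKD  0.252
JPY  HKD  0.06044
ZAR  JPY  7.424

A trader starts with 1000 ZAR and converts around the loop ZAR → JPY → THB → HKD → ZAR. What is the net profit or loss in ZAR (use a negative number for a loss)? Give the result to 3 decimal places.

13.887

1000 ZAR × 7.424 = 7424 JPY
7424 JPY × 0.245 = 1818.88 THB
1818.88 THB × 0.252 = 458.35776 HKD
458.35776 HKD × 2.212 = 1013.88736512 ZAR
Net change: 1013.88736512 − 1000 = 13.88736512 ZAR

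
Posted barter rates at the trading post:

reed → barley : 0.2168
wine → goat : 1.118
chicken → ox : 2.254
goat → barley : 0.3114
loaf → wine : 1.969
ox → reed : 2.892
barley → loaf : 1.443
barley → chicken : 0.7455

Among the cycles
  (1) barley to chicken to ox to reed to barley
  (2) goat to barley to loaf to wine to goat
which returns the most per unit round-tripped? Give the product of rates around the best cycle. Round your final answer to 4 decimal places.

1.0536

(1) 0.7455 × 2.254 × 2.892 × 0.2168 = 1.05356
(2) 0.3114 × 1.443 × 1.969 × 1.118 = 0.98917
Highest is cycle (1) at 1.0536 (>1, arbitrage).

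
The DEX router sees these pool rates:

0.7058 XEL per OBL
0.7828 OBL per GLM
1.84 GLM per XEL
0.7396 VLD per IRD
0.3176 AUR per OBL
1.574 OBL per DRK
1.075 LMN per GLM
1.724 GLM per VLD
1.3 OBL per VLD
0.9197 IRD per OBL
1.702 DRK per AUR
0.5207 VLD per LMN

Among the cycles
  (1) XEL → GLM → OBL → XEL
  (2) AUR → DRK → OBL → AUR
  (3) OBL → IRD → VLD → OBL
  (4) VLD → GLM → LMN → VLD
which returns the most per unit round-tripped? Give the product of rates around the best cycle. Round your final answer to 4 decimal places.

(1) 1.84 × 0.7828 × 0.7058 = 1.01660
(2) 1.702 × 1.574 × 0.3176 = 0.85083
(3) 0.9197 × 0.7396 × 1.3 = 0.88427
(4) 1.724 × 1.075 × 0.5207 = 0.96501
Highest is cycle (1) at 1.0166 (>1, arbitrage).

1.0166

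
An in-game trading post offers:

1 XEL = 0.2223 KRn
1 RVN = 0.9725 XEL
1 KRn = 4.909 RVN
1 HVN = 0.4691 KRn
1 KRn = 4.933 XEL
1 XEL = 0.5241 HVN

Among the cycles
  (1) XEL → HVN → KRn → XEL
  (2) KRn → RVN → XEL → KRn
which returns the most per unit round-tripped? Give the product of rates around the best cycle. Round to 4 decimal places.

1.2128

(1) 0.5241 × 0.4691 × 4.933 = 1.21280
(2) 4.909 × 0.9725 × 0.2223 = 1.06126
Highest is cycle (1) at 1.2128 (>1, arbitrage).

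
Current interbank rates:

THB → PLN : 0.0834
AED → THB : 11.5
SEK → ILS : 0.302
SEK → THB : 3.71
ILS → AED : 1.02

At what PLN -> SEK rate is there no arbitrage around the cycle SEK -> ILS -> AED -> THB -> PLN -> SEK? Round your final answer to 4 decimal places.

3.3848

Known legs of the cycle: 0.302 × 1.02 × 11.5 × 0.0834 = 0.295441164
For no arbitrage the full-cycle product must be 1, so the missing rate is 1 / 0.295441164 ≈ 3.384769.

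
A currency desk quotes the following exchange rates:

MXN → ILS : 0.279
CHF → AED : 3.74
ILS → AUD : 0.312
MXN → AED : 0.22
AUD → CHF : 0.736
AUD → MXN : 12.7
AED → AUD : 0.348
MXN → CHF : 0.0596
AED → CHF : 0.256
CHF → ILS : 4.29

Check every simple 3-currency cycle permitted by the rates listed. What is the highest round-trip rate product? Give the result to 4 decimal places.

1.1055

AUD→MXN→ILS→AUD: 12.7 × 0.279 × 0.312 = 1.10551
AUD→CHF→ILS→AUD: 0.736 × 4.29 × 0.312 = 0.98512
AUD→MXN→AED→AUD: 12.7 × 0.22 × 0.348 = 0.97231
AUD→CHF→AED→AUD: 0.736 × 3.74 × 0.348 = 0.95792
Maximum is AUD→MXN→ILS→AUD at 1.1055; arbitrage exists.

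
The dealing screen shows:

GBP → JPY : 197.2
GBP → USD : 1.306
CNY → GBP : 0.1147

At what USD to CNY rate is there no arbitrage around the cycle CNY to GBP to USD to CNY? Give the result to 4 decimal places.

6.6756

Known legs of the cycle: 0.1147 × 1.306 = 0.1497982
For no arbitrage the full-cycle product must be 1, so the missing rate is 1 / 0.1497982 ≈ 6.675648.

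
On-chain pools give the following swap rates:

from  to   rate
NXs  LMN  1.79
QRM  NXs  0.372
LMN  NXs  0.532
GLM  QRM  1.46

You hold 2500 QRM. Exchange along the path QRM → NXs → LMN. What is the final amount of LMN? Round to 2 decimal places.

2500 QRM × 0.372 = 930 NXs
930 NXs × 1.79 = 1664.7 LMN

1664.70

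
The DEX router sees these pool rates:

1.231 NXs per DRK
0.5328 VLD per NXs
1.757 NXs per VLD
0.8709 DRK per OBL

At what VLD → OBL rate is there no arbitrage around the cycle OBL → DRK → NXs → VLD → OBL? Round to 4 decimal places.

Known legs of the cycle: 0.8709 × 1.231 × 0.5328 = 0.57120310512
For no arbitrage the full-cycle product must be 1, so the missing rate is 1 / 0.57120310512 ≈ 1.750691.

1.7507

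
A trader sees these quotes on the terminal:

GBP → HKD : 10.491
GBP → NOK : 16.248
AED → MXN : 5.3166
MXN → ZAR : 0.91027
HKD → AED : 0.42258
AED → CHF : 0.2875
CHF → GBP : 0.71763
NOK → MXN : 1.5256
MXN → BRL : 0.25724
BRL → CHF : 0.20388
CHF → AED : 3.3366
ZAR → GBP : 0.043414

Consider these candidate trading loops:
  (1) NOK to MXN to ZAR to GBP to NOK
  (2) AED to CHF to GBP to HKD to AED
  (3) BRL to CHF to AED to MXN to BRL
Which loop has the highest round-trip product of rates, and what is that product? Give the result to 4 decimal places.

0.9796

(1) 1.5256 × 0.91027 × 0.043414 × 16.248 = 0.97958
(2) 0.2875 × 0.71763 × 10.491 × 0.42258 = 0.91467
(3) 0.20388 × 3.3366 × 5.3166 × 0.25724 = 0.93036
Highest is cycle (1) at 0.9796 (≤1, no arbitrage).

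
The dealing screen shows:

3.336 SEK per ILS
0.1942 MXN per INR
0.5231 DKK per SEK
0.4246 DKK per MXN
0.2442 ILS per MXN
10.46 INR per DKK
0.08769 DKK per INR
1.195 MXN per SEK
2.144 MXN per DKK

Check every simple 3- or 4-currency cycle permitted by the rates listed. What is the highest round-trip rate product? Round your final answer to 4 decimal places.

ILS→SEK→MXN→ILS: 3.336 × 1.195 × 0.2442 = 0.97351
ILS→SEK→DKK→MXN→ILS: 3.336 × 0.5231 × 2.144 × 0.2442 = 0.91365
DKK→INR→MXN→DKK: 10.46 × 0.1942 × 0.4246 = 0.86250
Maximum is ILS→SEK→MXN→ILS at 0.9735; no arbitrage — every cycle loses value.

0.9735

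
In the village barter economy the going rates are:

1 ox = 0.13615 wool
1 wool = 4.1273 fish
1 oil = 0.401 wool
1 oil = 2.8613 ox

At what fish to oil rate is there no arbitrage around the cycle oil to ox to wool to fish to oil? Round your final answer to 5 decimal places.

0.62195

Known legs of the cycle: 2.8613 × 0.13615 × 4.1273 = 1.6078557311635
For no arbitrage the full-cycle product must be 1, so the missing rate is 1 / 1.6078557311635 ≈ 0.6219463.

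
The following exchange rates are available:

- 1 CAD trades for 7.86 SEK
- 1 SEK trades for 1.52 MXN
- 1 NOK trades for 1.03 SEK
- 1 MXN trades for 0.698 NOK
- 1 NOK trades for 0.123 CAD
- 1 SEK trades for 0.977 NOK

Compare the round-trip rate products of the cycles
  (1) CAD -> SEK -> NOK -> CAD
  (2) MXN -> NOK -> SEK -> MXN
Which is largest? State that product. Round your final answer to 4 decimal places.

1.0928

(1) 7.86 × 0.977 × 0.123 = 0.94454
(2) 0.698 × 1.03 × 1.52 = 1.09279
Highest is cycle (2) at 1.0928 (>1, arbitrage).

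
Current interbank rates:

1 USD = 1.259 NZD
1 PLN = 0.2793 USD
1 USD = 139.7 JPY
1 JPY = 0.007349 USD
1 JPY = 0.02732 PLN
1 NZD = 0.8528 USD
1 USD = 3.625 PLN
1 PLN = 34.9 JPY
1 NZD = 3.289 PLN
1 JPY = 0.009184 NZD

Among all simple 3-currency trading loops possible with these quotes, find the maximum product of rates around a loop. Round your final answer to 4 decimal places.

1.1565

NZD→PLN→USD→NZD: 3.289 × 0.2793 × 1.259 = 1.15654
NZD→USD→JPY→NZD: 0.8528 × 139.7 × 0.009184 = 1.09415
USD→JPY→PLN→USD: 139.7 × 0.02732 × 0.2793 = 1.06598
NZD→PLN→JPY→NZD: 3.289 × 34.9 × 0.009184 = 1.05420
USD→PLN→JPY→USD: 3.625 × 34.9 × 0.007349 = 0.92974
Maximum is NZD→PLN→USD→NZD at 1.1565; arbitrage exists.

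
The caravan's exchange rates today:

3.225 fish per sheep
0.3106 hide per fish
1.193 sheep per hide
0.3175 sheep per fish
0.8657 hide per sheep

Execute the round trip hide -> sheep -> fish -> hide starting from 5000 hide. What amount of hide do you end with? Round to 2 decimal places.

5975.05

5000 hide × 1.193 = 5965 sheep
5965 sheep × 3.225 = 19237.125 fish
19237.125 fish × 0.3106 = 5975.051025 hide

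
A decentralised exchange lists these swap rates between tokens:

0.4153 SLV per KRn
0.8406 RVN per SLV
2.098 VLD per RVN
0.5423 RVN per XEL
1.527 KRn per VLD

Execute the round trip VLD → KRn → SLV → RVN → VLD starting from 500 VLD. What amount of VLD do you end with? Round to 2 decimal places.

500 VLD × 1.527 = 763.5 KRn
763.5 KRn × 0.4153 = 317.08155 SLV
317.08155 SLV × 0.8406 = 266.53875093 RVN
266.53875093 RVN × 2.098 = 559.19829945114 VLD

559.20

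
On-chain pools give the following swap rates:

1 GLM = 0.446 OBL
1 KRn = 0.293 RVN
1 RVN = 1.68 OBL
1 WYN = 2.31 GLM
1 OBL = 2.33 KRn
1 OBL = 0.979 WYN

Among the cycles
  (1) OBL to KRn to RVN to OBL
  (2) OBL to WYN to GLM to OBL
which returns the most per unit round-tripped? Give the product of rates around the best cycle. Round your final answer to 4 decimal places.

1.1469

(1) 2.33 × 0.293 × 1.68 = 1.14692
(2) 0.979 × 2.31 × 0.446 = 1.00862
Highest is cycle (1) at 1.1469 (>1, arbitrage).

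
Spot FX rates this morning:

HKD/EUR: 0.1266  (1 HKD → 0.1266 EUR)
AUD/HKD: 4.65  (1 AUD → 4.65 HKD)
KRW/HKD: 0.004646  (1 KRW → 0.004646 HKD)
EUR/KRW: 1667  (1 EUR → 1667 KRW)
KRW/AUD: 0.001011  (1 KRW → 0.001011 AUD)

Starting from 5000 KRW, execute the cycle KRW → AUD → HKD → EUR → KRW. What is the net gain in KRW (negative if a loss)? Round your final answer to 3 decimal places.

5000 KRW × 0.001011 = 5.055 AUD
5.055 AUD × 4.65 = 23.50575 HKD
23.50575 HKD × 0.1266 = 2.97582795 EUR
2.97582795 EUR × 1667 = 4960.70519265 KRW
Net change: 4960.70519265 − 5000 = -39.29480735 KRW

-39.295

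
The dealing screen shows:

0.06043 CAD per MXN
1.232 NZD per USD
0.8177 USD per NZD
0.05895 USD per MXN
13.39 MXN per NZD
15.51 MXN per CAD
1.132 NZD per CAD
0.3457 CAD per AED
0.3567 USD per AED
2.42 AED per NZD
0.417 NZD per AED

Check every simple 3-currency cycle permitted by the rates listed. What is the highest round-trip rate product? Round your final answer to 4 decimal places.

NZD→AED→USD→NZD: 2.42 × 0.3567 × 1.232 = 1.06348
NZD→MXN→USD→NZD: 13.39 × 0.05895 × 1.232 = 0.97247
CAD→NZD→AED→CAD: 1.132 × 2.42 × 0.3457 = 0.94702
CAD→NZD→MXN→CAD: 1.132 × 13.39 × 0.06043 = 0.91597
Maximum is NZD→AED→USD→NZD at 1.0635; arbitrage exists.

1.0635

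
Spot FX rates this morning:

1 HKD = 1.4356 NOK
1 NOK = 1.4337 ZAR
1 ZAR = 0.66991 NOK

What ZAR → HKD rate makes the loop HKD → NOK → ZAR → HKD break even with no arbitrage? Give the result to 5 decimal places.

0.48586

Known legs of the cycle: 1.4356 × 1.4337 = 2.05821972
For no arbitrage the full-cycle product must be 1, so the missing rate is 1 / 2.05821972 ≈ 0.4858568.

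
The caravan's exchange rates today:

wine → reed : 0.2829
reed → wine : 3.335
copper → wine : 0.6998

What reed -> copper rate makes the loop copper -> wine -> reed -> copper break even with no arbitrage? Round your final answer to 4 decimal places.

5.0512

Known legs of the cycle: 0.6998 × 0.2829 = 0.19797342
For no arbitrage the full-cycle product must be 1, so the missing rate is 1 / 0.19797342 ≈ 5.051183.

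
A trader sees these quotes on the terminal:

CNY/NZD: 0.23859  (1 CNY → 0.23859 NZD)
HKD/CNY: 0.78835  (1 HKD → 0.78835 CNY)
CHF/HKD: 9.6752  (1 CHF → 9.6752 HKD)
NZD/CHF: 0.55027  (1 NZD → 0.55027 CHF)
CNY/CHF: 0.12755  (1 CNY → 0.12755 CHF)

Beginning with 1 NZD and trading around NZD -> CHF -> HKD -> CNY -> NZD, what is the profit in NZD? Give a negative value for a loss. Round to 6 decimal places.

0.001399

1 NZD × 0.55027 = 0.55027 CHF
0.55027 CHF × 9.6752 = 5.323972304 HKD
5.323972304 HKD × 0.78835 = 4.1971535658584 CNY
4.1971535658584 CNY × 0.23859 = 1.001398869278155656 NZD
Net change: 1.001398869278155656 − 1 = 0.001398869278155656 NZD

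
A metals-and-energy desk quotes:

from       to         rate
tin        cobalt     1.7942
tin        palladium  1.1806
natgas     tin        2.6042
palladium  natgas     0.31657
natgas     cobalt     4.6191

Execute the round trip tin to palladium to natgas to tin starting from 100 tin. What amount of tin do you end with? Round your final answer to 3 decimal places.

100 tin × 1.1806 = 118.06 palladium
118.06 palladium × 0.31657 = 37.3742542 natgas
37.3742542 natgas × 2.6042 = 97.33003278764 tin

97.330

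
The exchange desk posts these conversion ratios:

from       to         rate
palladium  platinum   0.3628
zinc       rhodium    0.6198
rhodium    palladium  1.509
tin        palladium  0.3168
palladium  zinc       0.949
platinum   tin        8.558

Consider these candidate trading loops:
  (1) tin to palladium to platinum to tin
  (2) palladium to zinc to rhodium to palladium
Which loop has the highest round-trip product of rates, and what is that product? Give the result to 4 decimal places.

(1) 0.3168 × 0.3628 × 8.558 = 0.98361
(2) 0.949 × 0.6198 × 1.509 = 0.88758
Highest is cycle (1) at 0.9836 (≤1, no arbitrage).

0.9836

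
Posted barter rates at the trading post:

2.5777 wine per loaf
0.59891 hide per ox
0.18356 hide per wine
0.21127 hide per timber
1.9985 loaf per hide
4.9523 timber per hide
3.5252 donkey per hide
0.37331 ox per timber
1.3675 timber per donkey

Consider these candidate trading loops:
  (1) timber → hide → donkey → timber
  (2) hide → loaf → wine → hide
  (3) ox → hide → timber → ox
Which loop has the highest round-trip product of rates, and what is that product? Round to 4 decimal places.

(1) 0.21127 × 3.5252 × 1.3675 = 1.01847
(2) 1.9985 × 2.5777 × 0.18356 = 0.94562
(3) 0.59891 × 4.9523 × 0.37331 = 1.10723
Highest is cycle (3) at 1.1072 (>1, arbitrage).

1.1072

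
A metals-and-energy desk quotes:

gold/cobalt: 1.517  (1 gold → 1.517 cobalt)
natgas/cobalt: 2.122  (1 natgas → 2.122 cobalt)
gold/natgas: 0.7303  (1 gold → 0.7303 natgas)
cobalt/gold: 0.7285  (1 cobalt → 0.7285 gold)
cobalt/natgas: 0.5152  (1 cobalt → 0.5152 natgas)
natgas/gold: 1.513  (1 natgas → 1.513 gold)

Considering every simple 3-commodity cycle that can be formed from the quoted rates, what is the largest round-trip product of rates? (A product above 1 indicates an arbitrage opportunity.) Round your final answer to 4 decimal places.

1.1825

gold→cobalt→natgas→gold: 1.517 × 0.5152 × 1.513 = 1.18250
gold→natgas→cobalt→gold: 0.7303 × 2.122 × 0.7285 = 1.12895
Maximum is gold→cobalt→natgas→gold at 1.1825; arbitrage exists.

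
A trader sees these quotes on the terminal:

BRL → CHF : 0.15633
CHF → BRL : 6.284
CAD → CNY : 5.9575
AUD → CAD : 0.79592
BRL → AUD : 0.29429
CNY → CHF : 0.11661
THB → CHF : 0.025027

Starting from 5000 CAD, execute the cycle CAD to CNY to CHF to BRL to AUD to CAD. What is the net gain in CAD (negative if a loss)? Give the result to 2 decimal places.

112.71

5000 CAD × 5.9575 = 29787.5 CNY
29787.5 CNY × 0.11661 = 3473.520375 CHF
3473.520375 CHF × 6.284 = 21827.6020365 BRL
21827.6020365 BRL × 0.29429 = 6423.645003321585 AUD
6423.645003321585 AUD × 0.79592 = 5112.7075310437159332 CAD
Net change: 5112.7075310437159332 − 5000 = 112.7075310437159332 CAD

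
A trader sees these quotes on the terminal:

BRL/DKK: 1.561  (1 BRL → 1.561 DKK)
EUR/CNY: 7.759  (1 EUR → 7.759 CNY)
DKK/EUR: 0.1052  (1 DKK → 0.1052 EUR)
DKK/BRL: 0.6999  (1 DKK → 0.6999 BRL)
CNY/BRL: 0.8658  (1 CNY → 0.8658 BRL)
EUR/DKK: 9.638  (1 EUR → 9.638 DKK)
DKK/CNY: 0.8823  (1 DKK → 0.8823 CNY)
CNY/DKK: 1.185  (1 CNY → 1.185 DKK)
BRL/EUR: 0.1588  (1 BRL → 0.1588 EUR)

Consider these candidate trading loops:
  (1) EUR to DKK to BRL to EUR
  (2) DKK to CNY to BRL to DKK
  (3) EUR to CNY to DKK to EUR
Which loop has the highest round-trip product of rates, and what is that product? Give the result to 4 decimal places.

1.1924

(1) 9.638 × 0.6999 × 0.1588 = 1.07121
(2) 0.8823 × 0.8658 × 1.561 = 1.19244
(3) 7.759 × 1.185 × 0.1052 = 0.96725
Highest is cycle (2) at 1.1924 (>1, arbitrage).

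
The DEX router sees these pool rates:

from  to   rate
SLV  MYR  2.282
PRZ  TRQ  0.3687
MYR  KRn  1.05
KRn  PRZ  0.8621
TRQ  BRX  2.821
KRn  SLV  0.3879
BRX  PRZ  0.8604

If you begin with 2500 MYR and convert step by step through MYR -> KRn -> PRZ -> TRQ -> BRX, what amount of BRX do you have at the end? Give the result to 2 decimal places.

2500 MYR × 1.05 = 2625 KRn
2625 KRn × 0.8621 = 2263.0125 PRZ
2263.0125 PRZ × 0.3687 = 834.37270875 TRQ
834.37270875 TRQ × 2.821 = 2353.76541138375 BRX

2353.77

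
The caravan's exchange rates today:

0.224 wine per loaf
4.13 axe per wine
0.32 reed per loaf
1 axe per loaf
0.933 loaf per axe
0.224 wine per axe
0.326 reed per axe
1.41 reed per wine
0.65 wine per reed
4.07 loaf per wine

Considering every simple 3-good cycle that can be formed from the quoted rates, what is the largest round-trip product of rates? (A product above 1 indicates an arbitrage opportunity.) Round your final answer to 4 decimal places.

0.9117

axe→wine→loaf→axe: 0.224 × 4.07 × 1 = 0.91168
axe→reed→wine→axe: 0.326 × 0.65 × 4.13 = 0.87515
axe→loaf→wine→axe: 0.933 × 0.224 × 4.13 = 0.86314
loaf→reed→wine→loaf: 0.32 × 0.65 × 4.07 = 0.84656
Maximum is axe→wine→loaf→axe at 0.9117; no arbitrage — every cycle loses value.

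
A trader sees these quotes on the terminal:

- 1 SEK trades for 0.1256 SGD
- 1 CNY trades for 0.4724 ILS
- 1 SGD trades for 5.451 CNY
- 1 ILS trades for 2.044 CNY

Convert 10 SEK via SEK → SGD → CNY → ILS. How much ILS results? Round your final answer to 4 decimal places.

3.2343

10 SEK × 0.1256 = 1.256 SGD
1.256 SGD × 5.451 = 6.846456 CNY
6.846456 CNY × 0.4724 = 3.2342658144 ILS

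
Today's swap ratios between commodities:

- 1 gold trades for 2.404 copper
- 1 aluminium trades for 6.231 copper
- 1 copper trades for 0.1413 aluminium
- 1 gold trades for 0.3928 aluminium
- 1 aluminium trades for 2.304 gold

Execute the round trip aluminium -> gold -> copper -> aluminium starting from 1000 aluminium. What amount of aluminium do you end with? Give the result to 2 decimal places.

1000 aluminium × 2.304 = 2304 gold
2304 gold × 2.404 = 5538.816 copper
5538.816 copper × 0.1413 = 782.6347008 aluminium

782.63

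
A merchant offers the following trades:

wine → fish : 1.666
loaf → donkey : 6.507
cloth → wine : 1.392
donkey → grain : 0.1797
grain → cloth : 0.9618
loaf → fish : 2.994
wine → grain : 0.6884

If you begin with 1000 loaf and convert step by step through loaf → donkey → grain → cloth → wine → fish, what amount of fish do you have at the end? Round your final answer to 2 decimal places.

1000 loaf × 6.507 = 6507 donkey
6507 donkey × 0.1797 = 1169.3079 grain
1169.3079 grain × 0.9618 = 1124.64033822 cloth
1124.64033822 cloth × 1.392 = 1565.49935080224 wine
1565.49935080224 wine × 1.666 = 2608.12191843653184 fish

2608.12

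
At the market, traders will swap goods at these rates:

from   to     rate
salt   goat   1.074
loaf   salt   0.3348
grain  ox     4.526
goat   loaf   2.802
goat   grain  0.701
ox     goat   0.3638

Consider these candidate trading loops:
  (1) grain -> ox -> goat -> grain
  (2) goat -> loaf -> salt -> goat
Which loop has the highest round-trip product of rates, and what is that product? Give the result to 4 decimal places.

1.1542

(1) 4.526 × 0.3638 × 0.701 = 1.15424
(2) 2.802 × 0.3348 × 1.074 = 1.00753
Highest is cycle (1) at 1.1542 (>1, arbitrage).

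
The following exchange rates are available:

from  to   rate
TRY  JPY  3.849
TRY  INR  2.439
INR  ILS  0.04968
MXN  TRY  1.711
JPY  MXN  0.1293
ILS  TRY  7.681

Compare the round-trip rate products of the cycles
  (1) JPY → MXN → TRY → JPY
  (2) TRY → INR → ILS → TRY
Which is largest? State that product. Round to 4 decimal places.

(1) 0.1293 × 1.711 × 3.849 = 0.85152
(2) 2.439 × 0.04968 × 7.681 = 0.93070
Highest is cycle (2) at 0.9307 (≤1, no arbitrage).

0.9307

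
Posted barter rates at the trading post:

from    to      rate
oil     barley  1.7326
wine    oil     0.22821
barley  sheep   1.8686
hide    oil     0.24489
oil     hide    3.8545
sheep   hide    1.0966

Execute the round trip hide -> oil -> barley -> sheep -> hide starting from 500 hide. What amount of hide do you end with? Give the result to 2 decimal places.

500 hide × 0.24489 = 122.445 oil
122.445 oil × 1.7326 = 212.148207 barley
212.148207 barley × 1.8686 = 396.4201396002 sheep
396.4201396002 sheep × 1.0966 = 434.71432508557932 hide

434.71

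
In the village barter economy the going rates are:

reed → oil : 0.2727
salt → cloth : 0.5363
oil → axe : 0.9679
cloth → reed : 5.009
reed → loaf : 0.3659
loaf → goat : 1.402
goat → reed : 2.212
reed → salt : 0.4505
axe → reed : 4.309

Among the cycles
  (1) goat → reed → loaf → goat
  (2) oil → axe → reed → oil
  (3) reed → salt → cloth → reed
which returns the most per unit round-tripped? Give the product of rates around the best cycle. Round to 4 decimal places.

1.2102

(1) 2.212 × 0.3659 × 1.402 = 1.13474
(2) 0.9679 × 4.309 × 0.2727 = 1.13734
(3) 0.4505 × 0.5363 × 5.009 = 1.21019
Highest is cycle (3) at 1.2102 (>1, arbitrage).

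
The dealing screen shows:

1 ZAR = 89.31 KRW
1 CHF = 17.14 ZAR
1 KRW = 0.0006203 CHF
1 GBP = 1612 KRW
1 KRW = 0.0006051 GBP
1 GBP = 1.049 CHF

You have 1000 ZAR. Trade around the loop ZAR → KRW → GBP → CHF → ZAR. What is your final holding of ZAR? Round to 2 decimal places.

971.66

1000 ZAR × 89.31 = 89310 KRW
89310 KRW × 0.0006051 = 54.041481 GBP
54.041481 GBP × 1.049 = 56.689513569 CHF
56.689513569 CHF × 17.14 = 971.65826257266 ZAR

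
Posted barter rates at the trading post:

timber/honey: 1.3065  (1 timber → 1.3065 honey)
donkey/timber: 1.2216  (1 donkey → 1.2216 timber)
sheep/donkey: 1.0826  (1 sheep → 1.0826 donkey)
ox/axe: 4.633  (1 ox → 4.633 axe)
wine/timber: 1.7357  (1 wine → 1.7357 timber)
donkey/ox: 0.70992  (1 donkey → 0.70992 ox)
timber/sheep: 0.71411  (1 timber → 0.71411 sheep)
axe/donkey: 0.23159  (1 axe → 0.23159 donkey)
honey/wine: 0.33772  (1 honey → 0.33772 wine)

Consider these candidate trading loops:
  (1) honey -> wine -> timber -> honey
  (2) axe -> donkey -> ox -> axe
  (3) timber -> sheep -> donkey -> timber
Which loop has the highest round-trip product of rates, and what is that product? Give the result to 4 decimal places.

0.9444

(1) 0.33772 × 1.7357 × 1.3065 = 0.76584
(2) 0.23159 × 0.70992 × 4.633 = 0.76171
(3) 0.71411 × 1.0826 × 1.2216 = 0.94441
Highest is cycle (3) at 0.9444 (≤1, no arbitrage).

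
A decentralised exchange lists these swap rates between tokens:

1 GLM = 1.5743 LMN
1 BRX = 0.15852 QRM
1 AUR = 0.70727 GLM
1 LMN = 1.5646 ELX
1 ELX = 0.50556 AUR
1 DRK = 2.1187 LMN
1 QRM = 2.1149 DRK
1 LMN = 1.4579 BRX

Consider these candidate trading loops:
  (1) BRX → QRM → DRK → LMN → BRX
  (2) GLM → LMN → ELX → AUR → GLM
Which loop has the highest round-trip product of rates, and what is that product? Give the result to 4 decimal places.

(1) 0.15852 × 2.1149 × 2.1187 × 1.4579 = 1.03555
(2) 1.5743 × 1.5646 × 0.50556 × 0.70727 = 0.88074
Highest is cycle (1) at 1.0356 (>1, arbitrage).

1.0356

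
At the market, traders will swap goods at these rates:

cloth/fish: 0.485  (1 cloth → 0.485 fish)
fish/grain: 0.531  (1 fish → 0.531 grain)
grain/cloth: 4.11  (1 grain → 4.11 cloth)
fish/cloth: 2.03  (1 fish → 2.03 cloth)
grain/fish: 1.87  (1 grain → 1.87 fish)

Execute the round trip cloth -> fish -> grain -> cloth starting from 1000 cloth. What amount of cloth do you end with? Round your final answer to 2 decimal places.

1058.47

1000 cloth × 0.485 = 485 fish
485 fish × 0.531 = 257.535 grain
257.535 grain × 4.11 = 1058.46885 cloth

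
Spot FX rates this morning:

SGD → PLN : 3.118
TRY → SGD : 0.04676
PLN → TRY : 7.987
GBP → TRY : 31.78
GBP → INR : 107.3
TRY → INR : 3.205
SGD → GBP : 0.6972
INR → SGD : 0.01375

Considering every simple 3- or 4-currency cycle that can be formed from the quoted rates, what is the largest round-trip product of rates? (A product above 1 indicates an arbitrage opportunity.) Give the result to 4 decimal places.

1.1645

SGD→PLN→TRY→SGD: 3.118 × 7.987 × 0.04676 = 1.16449
SGD→PLN→TRY→INR→SGD: 3.118 × 7.987 × 3.205 × 0.01375 = 1.09746
SGD→GBP→TRY→SGD: 0.6972 × 31.78 × 0.04676 = 1.03606
SGD→GBP→INR→SGD: 0.6972 × 107.3 × 0.01375 = 1.02863
SGD→GBP→TRY→INR→SGD: 0.6972 × 31.78 × 3.205 × 0.01375 = 0.97643
Maximum is SGD→PLN→TRY→SGD at 1.1645; arbitrage exists.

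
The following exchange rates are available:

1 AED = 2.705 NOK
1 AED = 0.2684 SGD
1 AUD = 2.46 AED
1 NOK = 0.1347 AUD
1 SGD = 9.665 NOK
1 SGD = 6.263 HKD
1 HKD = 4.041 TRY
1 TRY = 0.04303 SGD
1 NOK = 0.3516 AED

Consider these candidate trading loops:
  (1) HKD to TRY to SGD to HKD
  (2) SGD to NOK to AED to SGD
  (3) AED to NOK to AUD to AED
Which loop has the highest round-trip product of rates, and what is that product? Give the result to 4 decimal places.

1.0890

(1) 4.041 × 0.04303 × 6.263 = 1.08904
(2) 9.665 × 0.3516 × 0.2684 = 0.91208
(3) 2.705 × 0.1347 × 2.46 = 0.89633
Highest is cycle (1) at 1.0890 (>1, arbitrage).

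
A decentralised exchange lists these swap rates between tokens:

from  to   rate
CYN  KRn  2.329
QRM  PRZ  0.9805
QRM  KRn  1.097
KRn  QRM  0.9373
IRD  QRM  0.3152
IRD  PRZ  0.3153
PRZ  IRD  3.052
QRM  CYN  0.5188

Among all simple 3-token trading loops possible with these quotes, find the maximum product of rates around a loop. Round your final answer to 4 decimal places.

1.1325

KRn→QRM→CYN→KRn: 0.9373 × 0.5188 × 2.329 = 1.13253
QRM→PRZ→IRD→QRM: 0.9805 × 3.052 × 0.3152 = 0.94323
Maximum is KRn→QRM→CYN→KRn at 1.1325; arbitrage exists.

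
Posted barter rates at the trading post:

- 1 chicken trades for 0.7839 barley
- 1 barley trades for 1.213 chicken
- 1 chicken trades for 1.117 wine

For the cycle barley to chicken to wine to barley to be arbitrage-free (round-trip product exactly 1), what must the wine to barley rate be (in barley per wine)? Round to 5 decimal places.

Known legs of the cycle: 1.213 × 1.117 = 1.354921
For no arbitrage the full-cycle product must be 1, so the missing rate is 1 / 1.354921 ≈ 0.7380504.

0.73805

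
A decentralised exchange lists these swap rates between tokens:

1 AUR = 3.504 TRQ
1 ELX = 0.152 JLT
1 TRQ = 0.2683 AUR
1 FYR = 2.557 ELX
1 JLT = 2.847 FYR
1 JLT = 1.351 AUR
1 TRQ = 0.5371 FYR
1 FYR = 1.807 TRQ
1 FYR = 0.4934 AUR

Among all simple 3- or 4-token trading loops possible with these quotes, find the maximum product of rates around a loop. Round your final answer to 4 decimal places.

1.1065

FYR→ELX→JLT→FYR: 2.557 × 0.152 × 2.847 = 1.10653
TRQ→FYR→AUR→TRQ: 0.5371 × 0.4934 × 3.504 = 0.92858
Maximum is FYR→ELX→JLT→FYR at 1.1065; arbitrage exists.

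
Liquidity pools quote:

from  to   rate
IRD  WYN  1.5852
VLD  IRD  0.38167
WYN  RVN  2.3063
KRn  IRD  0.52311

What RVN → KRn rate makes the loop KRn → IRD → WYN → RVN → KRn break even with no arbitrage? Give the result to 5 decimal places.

Known legs of the cycle: 0.52311 × 1.5852 × 2.3063 = 1.9124623096236
For no arbitrage the full-cycle product must be 1, so the missing rate is 1 / 1.9124623096236 ≈ 0.5228861.

0.52289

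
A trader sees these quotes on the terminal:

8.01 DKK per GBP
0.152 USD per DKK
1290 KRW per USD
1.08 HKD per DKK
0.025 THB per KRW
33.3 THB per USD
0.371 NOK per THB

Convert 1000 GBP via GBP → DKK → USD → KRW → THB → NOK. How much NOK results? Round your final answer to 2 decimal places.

1000 GBP × 8.01 = 8010 DKK
8010 DKK × 0.152 = 1217.52 USD
1217.52 USD × 1290 = 1570600.8 KRW
1570600.8 KRW × 0.025 = 39265.02 THB
39265.02 THB × 0.371 = 14567.32242 NOK

14567.32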